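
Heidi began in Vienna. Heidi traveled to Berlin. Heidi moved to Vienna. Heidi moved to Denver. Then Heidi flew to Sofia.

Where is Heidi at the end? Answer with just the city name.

Answer: Sofia

Derivation:
Tracking Heidi's location:
Start: Heidi is in Vienna.
After move 1: Vienna -> Berlin. Heidi is in Berlin.
After move 2: Berlin -> Vienna. Heidi is in Vienna.
After move 3: Vienna -> Denver. Heidi is in Denver.
After move 4: Denver -> Sofia. Heidi is in Sofia.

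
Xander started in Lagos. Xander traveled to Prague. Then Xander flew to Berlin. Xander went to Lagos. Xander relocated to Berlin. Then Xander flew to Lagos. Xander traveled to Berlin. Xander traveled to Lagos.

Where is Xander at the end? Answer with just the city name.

Answer: Lagos

Derivation:
Tracking Xander's location:
Start: Xander is in Lagos.
After move 1: Lagos -> Prague. Xander is in Prague.
After move 2: Prague -> Berlin. Xander is in Berlin.
After move 3: Berlin -> Lagos. Xander is in Lagos.
After move 4: Lagos -> Berlin. Xander is in Berlin.
After move 5: Berlin -> Lagos. Xander is in Lagos.
After move 6: Lagos -> Berlin. Xander is in Berlin.
After move 7: Berlin -> Lagos. Xander is in Lagos.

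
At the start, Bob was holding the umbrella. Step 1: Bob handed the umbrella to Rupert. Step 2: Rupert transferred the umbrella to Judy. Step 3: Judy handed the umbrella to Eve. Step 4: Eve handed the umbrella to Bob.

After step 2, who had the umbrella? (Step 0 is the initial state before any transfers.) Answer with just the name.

Answer: Judy

Derivation:
Tracking the umbrella holder through step 2:
After step 0 (start): Bob
After step 1: Rupert
After step 2: Judy

At step 2, the holder is Judy.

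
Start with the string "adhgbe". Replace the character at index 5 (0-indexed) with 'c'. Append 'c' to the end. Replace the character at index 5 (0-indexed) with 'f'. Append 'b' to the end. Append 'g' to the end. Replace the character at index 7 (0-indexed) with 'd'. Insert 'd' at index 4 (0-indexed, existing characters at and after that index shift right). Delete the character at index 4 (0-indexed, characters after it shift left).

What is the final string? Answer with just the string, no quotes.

Applying each edit step by step:
Start: "adhgbe"
Op 1 (replace idx 5: 'e' -> 'c'): "adhgbe" -> "adhgbc"
Op 2 (append 'c'): "adhgbc" -> "adhgbcc"
Op 3 (replace idx 5: 'c' -> 'f'): "adhgbcc" -> "adhgbfc"
Op 4 (append 'b'): "adhgbfc" -> "adhgbfcb"
Op 5 (append 'g'): "adhgbfcb" -> "adhgbfcbg"
Op 6 (replace idx 7: 'b' -> 'd'): "adhgbfcbg" -> "adhgbfcdg"
Op 7 (insert 'd' at idx 4): "adhgbfcdg" -> "adhgdbfcdg"
Op 8 (delete idx 4 = 'd'): "adhgdbfcdg" -> "adhgbfcdg"

Answer: adhgbfcdg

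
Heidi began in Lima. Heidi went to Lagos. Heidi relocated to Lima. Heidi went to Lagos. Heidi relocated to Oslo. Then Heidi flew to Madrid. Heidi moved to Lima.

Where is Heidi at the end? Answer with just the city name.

Answer: Lima

Derivation:
Tracking Heidi's location:
Start: Heidi is in Lima.
After move 1: Lima -> Lagos. Heidi is in Lagos.
After move 2: Lagos -> Lima. Heidi is in Lima.
After move 3: Lima -> Lagos. Heidi is in Lagos.
After move 4: Lagos -> Oslo. Heidi is in Oslo.
After move 5: Oslo -> Madrid. Heidi is in Madrid.
After move 6: Madrid -> Lima. Heidi is in Lima.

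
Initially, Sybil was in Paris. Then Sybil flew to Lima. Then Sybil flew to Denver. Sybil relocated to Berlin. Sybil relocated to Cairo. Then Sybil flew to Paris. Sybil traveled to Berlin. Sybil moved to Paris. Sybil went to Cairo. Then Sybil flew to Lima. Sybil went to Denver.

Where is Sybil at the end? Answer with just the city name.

Answer: Denver

Derivation:
Tracking Sybil's location:
Start: Sybil is in Paris.
After move 1: Paris -> Lima. Sybil is in Lima.
After move 2: Lima -> Denver. Sybil is in Denver.
After move 3: Denver -> Berlin. Sybil is in Berlin.
After move 4: Berlin -> Cairo. Sybil is in Cairo.
After move 5: Cairo -> Paris. Sybil is in Paris.
After move 6: Paris -> Berlin. Sybil is in Berlin.
After move 7: Berlin -> Paris. Sybil is in Paris.
After move 8: Paris -> Cairo. Sybil is in Cairo.
After move 9: Cairo -> Lima. Sybil is in Lima.
After move 10: Lima -> Denver. Sybil is in Denver.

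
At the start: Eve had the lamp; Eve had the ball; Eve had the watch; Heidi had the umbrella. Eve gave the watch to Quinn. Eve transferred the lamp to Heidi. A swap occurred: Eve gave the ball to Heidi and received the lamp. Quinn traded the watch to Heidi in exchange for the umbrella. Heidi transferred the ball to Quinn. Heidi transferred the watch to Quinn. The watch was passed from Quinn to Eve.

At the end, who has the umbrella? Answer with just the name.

Answer: Quinn

Derivation:
Tracking all object holders:
Start: lamp:Eve, ball:Eve, watch:Eve, umbrella:Heidi
Event 1 (give watch: Eve -> Quinn). State: lamp:Eve, ball:Eve, watch:Quinn, umbrella:Heidi
Event 2 (give lamp: Eve -> Heidi). State: lamp:Heidi, ball:Eve, watch:Quinn, umbrella:Heidi
Event 3 (swap ball<->lamp: now ball:Heidi, lamp:Eve). State: lamp:Eve, ball:Heidi, watch:Quinn, umbrella:Heidi
Event 4 (swap watch<->umbrella: now watch:Heidi, umbrella:Quinn). State: lamp:Eve, ball:Heidi, watch:Heidi, umbrella:Quinn
Event 5 (give ball: Heidi -> Quinn). State: lamp:Eve, ball:Quinn, watch:Heidi, umbrella:Quinn
Event 6 (give watch: Heidi -> Quinn). State: lamp:Eve, ball:Quinn, watch:Quinn, umbrella:Quinn
Event 7 (give watch: Quinn -> Eve). State: lamp:Eve, ball:Quinn, watch:Eve, umbrella:Quinn

Final state: lamp:Eve, ball:Quinn, watch:Eve, umbrella:Quinn
The umbrella is held by Quinn.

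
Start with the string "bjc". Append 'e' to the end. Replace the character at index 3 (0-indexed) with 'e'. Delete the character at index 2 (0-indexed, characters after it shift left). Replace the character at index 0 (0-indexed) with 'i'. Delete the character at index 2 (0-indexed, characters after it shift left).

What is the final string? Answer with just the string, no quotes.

Answer: ij

Derivation:
Applying each edit step by step:
Start: "bjc"
Op 1 (append 'e'): "bjc" -> "bjce"
Op 2 (replace idx 3: 'e' -> 'e'): "bjce" -> "bjce"
Op 3 (delete idx 2 = 'c'): "bjce" -> "bje"
Op 4 (replace idx 0: 'b' -> 'i'): "bje" -> "ije"
Op 5 (delete idx 2 = 'e'): "ije" -> "ij"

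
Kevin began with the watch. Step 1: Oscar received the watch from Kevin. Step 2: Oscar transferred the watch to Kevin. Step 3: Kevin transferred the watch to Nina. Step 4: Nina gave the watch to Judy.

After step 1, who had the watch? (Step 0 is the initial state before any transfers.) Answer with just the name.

Answer: Oscar

Derivation:
Tracking the watch holder through step 1:
After step 0 (start): Kevin
After step 1: Oscar

At step 1, the holder is Oscar.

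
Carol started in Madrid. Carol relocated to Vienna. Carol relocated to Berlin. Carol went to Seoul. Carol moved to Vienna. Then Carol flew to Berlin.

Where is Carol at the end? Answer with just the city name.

Tracking Carol's location:
Start: Carol is in Madrid.
After move 1: Madrid -> Vienna. Carol is in Vienna.
After move 2: Vienna -> Berlin. Carol is in Berlin.
After move 3: Berlin -> Seoul. Carol is in Seoul.
After move 4: Seoul -> Vienna. Carol is in Vienna.
After move 5: Vienna -> Berlin. Carol is in Berlin.

Answer: Berlin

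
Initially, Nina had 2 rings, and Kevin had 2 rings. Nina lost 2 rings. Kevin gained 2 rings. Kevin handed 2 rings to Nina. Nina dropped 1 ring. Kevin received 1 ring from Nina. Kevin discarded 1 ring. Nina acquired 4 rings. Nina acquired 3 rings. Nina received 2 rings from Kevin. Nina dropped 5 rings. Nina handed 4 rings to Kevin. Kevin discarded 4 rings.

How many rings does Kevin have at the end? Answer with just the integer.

Tracking counts step by step:
Start: Nina=2, Kevin=2
Event 1 (Nina -2): Nina: 2 -> 0. State: Nina=0, Kevin=2
Event 2 (Kevin +2): Kevin: 2 -> 4. State: Nina=0, Kevin=4
Event 3 (Kevin -> Nina, 2): Kevin: 4 -> 2, Nina: 0 -> 2. State: Nina=2, Kevin=2
Event 4 (Nina -1): Nina: 2 -> 1. State: Nina=1, Kevin=2
Event 5 (Nina -> Kevin, 1): Nina: 1 -> 0, Kevin: 2 -> 3. State: Nina=0, Kevin=3
Event 6 (Kevin -1): Kevin: 3 -> 2. State: Nina=0, Kevin=2
Event 7 (Nina +4): Nina: 0 -> 4. State: Nina=4, Kevin=2
Event 8 (Nina +3): Nina: 4 -> 7. State: Nina=7, Kevin=2
Event 9 (Kevin -> Nina, 2): Kevin: 2 -> 0, Nina: 7 -> 9. State: Nina=9, Kevin=0
Event 10 (Nina -5): Nina: 9 -> 4. State: Nina=4, Kevin=0
Event 11 (Nina -> Kevin, 4): Nina: 4 -> 0, Kevin: 0 -> 4. State: Nina=0, Kevin=4
Event 12 (Kevin -4): Kevin: 4 -> 0. State: Nina=0, Kevin=0

Kevin's final count: 0

Answer: 0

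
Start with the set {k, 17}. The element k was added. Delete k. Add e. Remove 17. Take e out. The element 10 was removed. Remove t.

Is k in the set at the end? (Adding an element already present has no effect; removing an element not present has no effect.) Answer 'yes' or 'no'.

Tracking the set through each operation:
Start: {17, k}
Event 1 (add k): already present, no change. Set: {17, k}
Event 2 (remove k): removed. Set: {17}
Event 3 (add e): added. Set: {17, e}
Event 4 (remove 17): removed. Set: {e}
Event 5 (remove e): removed. Set: {}
Event 6 (remove 10): not present, no change. Set: {}
Event 7 (remove t): not present, no change. Set: {}

Final set: {} (size 0)
k is NOT in the final set.

Answer: no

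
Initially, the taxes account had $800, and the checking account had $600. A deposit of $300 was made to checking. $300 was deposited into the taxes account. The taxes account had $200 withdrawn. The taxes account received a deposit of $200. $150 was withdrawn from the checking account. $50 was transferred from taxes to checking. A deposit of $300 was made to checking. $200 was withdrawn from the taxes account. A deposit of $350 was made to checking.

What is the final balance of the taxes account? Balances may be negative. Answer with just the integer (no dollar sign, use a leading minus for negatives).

Answer: 850

Derivation:
Tracking account balances step by step:
Start: taxes=800, checking=600
Event 1 (deposit 300 to checking): checking: 600 + 300 = 900. Balances: taxes=800, checking=900
Event 2 (deposit 300 to taxes): taxes: 800 + 300 = 1100. Balances: taxes=1100, checking=900
Event 3 (withdraw 200 from taxes): taxes: 1100 - 200 = 900. Balances: taxes=900, checking=900
Event 4 (deposit 200 to taxes): taxes: 900 + 200 = 1100. Balances: taxes=1100, checking=900
Event 5 (withdraw 150 from checking): checking: 900 - 150 = 750. Balances: taxes=1100, checking=750
Event 6 (transfer 50 taxes -> checking): taxes: 1100 - 50 = 1050, checking: 750 + 50 = 800. Balances: taxes=1050, checking=800
Event 7 (deposit 300 to checking): checking: 800 + 300 = 1100. Balances: taxes=1050, checking=1100
Event 8 (withdraw 200 from taxes): taxes: 1050 - 200 = 850. Balances: taxes=850, checking=1100
Event 9 (deposit 350 to checking): checking: 1100 + 350 = 1450. Balances: taxes=850, checking=1450

Final balance of taxes: 850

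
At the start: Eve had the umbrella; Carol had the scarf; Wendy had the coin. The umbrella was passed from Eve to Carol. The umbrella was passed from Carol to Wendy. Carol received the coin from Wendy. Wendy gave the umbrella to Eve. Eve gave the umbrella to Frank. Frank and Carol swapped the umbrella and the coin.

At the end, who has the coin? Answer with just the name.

Tracking all object holders:
Start: umbrella:Eve, scarf:Carol, coin:Wendy
Event 1 (give umbrella: Eve -> Carol). State: umbrella:Carol, scarf:Carol, coin:Wendy
Event 2 (give umbrella: Carol -> Wendy). State: umbrella:Wendy, scarf:Carol, coin:Wendy
Event 3 (give coin: Wendy -> Carol). State: umbrella:Wendy, scarf:Carol, coin:Carol
Event 4 (give umbrella: Wendy -> Eve). State: umbrella:Eve, scarf:Carol, coin:Carol
Event 5 (give umbrella: Eve -> Frank). State: umbrella:Frank, scarf:Carol, coin:Carol
Event 6 (swap umbrella<->coin: now umbrella:Carol, coin:Frank). State: umbrella:Carol, scarf:Carol, coin:Frank

Final state: umbrella:Carol, scarf:Carol, coin:Frank
The coin is held by Frank.

Answer: Frank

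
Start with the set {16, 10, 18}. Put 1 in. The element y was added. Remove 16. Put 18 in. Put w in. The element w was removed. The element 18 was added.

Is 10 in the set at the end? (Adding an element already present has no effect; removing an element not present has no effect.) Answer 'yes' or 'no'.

Answer: yes

Derivation:
Tracking the set through each operation:
Start: {10, 16, 18}
Event 1 (add 1): added. Set: {1, 10, 16, 18}
Event 2 (add y): added. Set: {1, 10, 16, 18, y}
Event 3 (remove 16): removed. Set: {1, 10, 18, y}
Event 4 (add 18): already present, no change. Set: {1, 10, 18, y}
Event 5 (add w): added. Set: {1, 10, 18, w, y}
Event 6 (remove w): removed. Set: {1, 10, 18, y}
Event 7 (add 18): already present, no change. Set: {1, 10, 18, y}

Final set: {1, 10, 18, y} (size 4)
10 is in the final set.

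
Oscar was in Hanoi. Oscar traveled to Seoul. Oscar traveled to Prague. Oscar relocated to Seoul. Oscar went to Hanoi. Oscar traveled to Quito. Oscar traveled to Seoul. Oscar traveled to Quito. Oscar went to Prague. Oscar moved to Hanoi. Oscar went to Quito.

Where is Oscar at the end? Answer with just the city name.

Answer: Quito

Derivation:
Tracking Oscar's location:
Start: Oscar is in Hanoi.
After move 1: Hanoi -> Seoul. Oscar is in Seoul.
After move 2: Seoul -> Prague. Oscar is in Prague.
After move 3: Prague -> Seoul. Oscar is in Seoul.
After move 4: Seoul -> Hanoi. Oscar is in Hanoi.
After move 5: Hanoi -> Quito. Oscar is in Quito.
After move 6: Quito -> Seoul. Oscar is in Seoul.
After move 7: Seoul -> Quito. Oscar is in Quito.
After move 8: Quito -> Prague. Oscar is in Prague.
After move 9: Prague -> Hanoi. Oscar is in Hanoi.
After move 10: Hanoi -> Quito. Oscar is in Quito.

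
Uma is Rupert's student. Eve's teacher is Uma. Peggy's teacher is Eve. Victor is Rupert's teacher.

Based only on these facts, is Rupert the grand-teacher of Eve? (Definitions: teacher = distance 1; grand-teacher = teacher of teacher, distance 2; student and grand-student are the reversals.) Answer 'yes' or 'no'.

Answer: yes

Derivation:
Reconstructing the teacher chain from the given facts:
  Victor -> Rupert -> Uma -> Eve -> Peggy
(each arrow means 'teacher of the next')
Positions in the chain (0 = top):
  position of Victor: 0
  position of Rupert: 1
  position of Uma: 2
  position of Eve: 3
  position of Peggy: 4

Rupert is at position 1, Eve is at position 3; signed distance (j - i) = 2.
'grand-teacher' requires j - i = 2. Actual distance is 2, so the relation HOLDS.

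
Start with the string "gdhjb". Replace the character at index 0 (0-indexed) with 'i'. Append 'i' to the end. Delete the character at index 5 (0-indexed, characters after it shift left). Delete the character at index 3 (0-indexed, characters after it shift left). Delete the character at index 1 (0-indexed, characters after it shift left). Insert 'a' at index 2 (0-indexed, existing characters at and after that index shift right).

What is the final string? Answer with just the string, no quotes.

Answer: ihab

Derivation:
Applying each edit step by step:
Start: "gdhjb"
Op 1 (replace idx 0: 'g' -> 'i'): "gdhjb" -> "idhjb"
Op 2 (append 'i'): "idhjb" -> "idhjbi"
Op 3 (delete idx 5 = 'i'): "idhjbi" -> "idhjb"
Op 4 (delete idx 3 = 'j'): "idhjb" -> "idhb"
Op 5 (delete idx 1 = 'd'): "idhb" -> "ihb"
Op 6 (insert 'a' at idx 2): "ihb" -> "ihab"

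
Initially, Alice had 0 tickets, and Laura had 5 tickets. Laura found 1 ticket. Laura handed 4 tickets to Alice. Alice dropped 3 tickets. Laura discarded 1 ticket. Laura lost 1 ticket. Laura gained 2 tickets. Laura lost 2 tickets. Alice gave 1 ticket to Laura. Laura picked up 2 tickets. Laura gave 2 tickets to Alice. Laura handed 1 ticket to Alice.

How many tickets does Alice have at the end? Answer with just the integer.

Tracking counts step by step:
Start: Alice=0, Laura=5
Event 1 (Laura +1): Laura: 5 -> 6. State: Alice=0, Laura=6
Event 2 (Laura -> Alice, 4): Laura: 6 -> 2, Alice: 0 -> 4. State: Alice=4, Laura=2
Event 3 (Alice -3): Alice: 4 -> 1. State: Alice=1, Laura=2
Event 4 (Laura -1): Laura: 2 -> 1. State: Alice=1, Laura=1
Event 5 (Laura -1): Laura: 1 -> 0. State: Alice=1, Laura=0
Event 6 (Laura +2): Laura: 0 -> 2. State: Alice=1, Laura=2
Event 7 (Laura -2): Laura: 2 -> 0. State: Alice=1, Laura=0
Event 8 (Alice -> Laura, 1): Alice: 1 -> 0, Laura: 0 -> 1. State: Alice=0, Laura=1
Event 9 (Laura +2): Laura: 1 -> 3. State: Alice=0, Laura=3
Event 10 (Laura -> Alice, 2): Laura: 3 -> 1, Alice: 0 -> 2. State: Alice=2, Laura=1
Event 11 (Laura -> Alice, 1): Laura: 1 -> 0, Alice: 2 -> 3. State: Alice=3, Laura=0

Alice's final count: 3

Answer: 3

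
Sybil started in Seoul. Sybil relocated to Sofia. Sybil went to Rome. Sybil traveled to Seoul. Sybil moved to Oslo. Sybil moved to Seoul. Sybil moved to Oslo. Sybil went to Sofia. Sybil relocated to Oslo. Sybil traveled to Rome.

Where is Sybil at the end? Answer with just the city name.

Tracking Sybil's location:
Start: Sybil is in Seoul.
After move 1: Seoul -> Sofia. Sybil is in Sofia.
After move 2: Sofia -> Rome. Sybil is in Rome.
After move 3: Rome -> Seoul. Sybil is in Seoul.
After move 4: Seoul -> Oslo. Sybil is in Oslo.
After move 5: Oslo -> Seoul. Sybil is in Seoul.
After move 6: Seoul -> Oslo. Sybil is in Oslo.
After move 7: Oslo -> Sofia. Sybil is in Sofia.
After move 8: Sofia -> Oslo. Sybil is in Oslo.
After move 9: Oslo -> Rome. Sybil is in Rome.

Answer: Rome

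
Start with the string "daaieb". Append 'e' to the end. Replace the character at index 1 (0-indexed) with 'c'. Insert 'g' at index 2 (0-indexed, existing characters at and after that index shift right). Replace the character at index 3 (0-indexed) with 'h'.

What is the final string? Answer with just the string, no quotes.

Applying each edit step by step:
Start: "daaieb"
Op 1 (append 'e'): "daaieb" -> "daaiebe"
Op 2 (replace idx 1: 'a' -> 'c'): "daaiebe" -> "dcaiebe"
Op 3 (insert 'g' at idx 2): "dcaiebe" -> "dcgaiebe"
Op 4 (replace idx 3: 'a' -> 'h'): "dcgaiebe" -> "dcghiebe"

Answer: dcghiebe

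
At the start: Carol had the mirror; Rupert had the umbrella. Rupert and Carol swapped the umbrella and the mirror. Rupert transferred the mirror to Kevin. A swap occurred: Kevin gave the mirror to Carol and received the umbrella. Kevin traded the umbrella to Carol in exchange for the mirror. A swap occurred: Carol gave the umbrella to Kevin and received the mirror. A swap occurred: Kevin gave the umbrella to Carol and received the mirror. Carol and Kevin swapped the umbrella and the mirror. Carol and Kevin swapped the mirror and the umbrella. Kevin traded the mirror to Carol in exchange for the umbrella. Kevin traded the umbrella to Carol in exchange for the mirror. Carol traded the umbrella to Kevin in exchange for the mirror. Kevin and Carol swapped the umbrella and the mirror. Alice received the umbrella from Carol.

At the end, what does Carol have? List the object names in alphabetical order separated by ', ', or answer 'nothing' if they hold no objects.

Tracking all object holders:
Start: mirror:Carol, umbrella:Rupert
Event 1 (swap umbrella<->mirror: now umbrella:Carol, mirror:Rupert). State: mirror:Rupert, umbrella:Carol
Event 2 (give mirror: Rupert -> Kevin). State: mirror:Kevin, umbrella:Carol
Event 3 (swap mirror<->umbrella: now mirror:Carol, umbrella:Kevin). State: mirror:Carol, umbrella:Kevin
Event 4 (swap umbrella<->mirror: now umbrella:Carol, mirror:Kevin). State: mirror:Kevin, umbrella:Carol
Event 5 (swap umbrella<->mirror: now umbrella:Kevin, mirror:Carol). State: mirror:Carol, umbrella:Kevin
Event 6 (swap umbrella<->mirror: now umbrella:Carol, mirror:Kevin). State: mirror:Kevin, umbrella:Carol
Event 7 (swap umbrella<->mirror: now umbrella:Kevin, mirror:Carol). State: mirror:Carol, umbrella:Kevin
Event 8 (swap mirror<->umbrella: now mirror:Kevin, umbrella:Carol). State: mirror:Kevin, umbrella:Carol
Event 9 (swap mirror<->umbrella: now mirror:Carol, umbrella:Kevin). State: mirror:Carol, umbrella:Kevin
Event 10 (swap umbrella<->mirror: now umbrella:Carol, mirror:Kevin). State: mirror:Kevin, umbrella:Carol
Event 11 (swap umbrella<->mirror: now umbrella:Kevin, mirror:Carol). State: mirror:Carol, umbrella:Kevin
Event 12 (swap umbrella<->mirror: now umbrella:Carol, mirror:Kevin). State: mirror:Kevin, umbrella:Carol
Event 13 (give umbrella: Carol -> Alice). State: mirror:Kevin, umbrella:Alice

Final state: mirror:Kevin, umbrella:Alice
Carol holds: (nothing).

Answer: nothing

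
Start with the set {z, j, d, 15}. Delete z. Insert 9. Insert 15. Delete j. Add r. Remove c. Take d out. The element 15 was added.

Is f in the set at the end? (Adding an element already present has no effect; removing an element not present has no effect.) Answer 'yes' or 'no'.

Tracking the set through each operation:
Start: {15, d, j, z}
Event 1 (remove z): removed. Set: {15, d, j}
Event 2 (add 9): added. Set: {15, 9, d, j}
Event 3 (add 15): already present, no change. Set: {15, 9, d, j}
Event 4 (remove j): removed. Set: {15, 9, d}
Event 5 (add r): added. Set: {15, 9, d, r}
Event 6 (remove c): not present, no change. Set: {15, 9, d, r}
Event 7 (remove d): removed. Set: {15, 9, r}
Event 8 (add 15): already present, no change. Set: {15, 9, r}

Final set: {15, 9, r} (size 3)
f is NOT in the final set.

Answer: no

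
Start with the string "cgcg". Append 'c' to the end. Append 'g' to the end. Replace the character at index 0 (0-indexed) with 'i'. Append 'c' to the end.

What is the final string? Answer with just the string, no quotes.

Answer: igcgcgc

Derivation:
Applying each edit step by step:
Start: "cgcg"
Op 1 (append 'c'): "cgcg" -> "cgcgc"
Op 2 (append 'g'): "cgcgc" -> "cgcgcg"
Op 3 (replace idx 0: 'c' -> 'i'): "cgcgcg" -> "igcgcg"
Op 4 (append 'c'): "igcgcg" -> "igcgcgc"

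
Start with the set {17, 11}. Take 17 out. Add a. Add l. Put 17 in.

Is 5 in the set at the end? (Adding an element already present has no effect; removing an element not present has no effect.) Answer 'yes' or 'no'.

Answer: no

Derivation:
Tracking the set through each operation:
Start: {11, 17}
Event 1 (remove 17): removed. Set: {11}
Event 2 (add a): added. Set: {11, a}
Event 3 (add l): added. Set: {11, a, l}
Event 4 (add 17): added. Set: {11, 17, a, l}

Final set: {11, 17, a, l} (size 4)
5 is NOT in the final set.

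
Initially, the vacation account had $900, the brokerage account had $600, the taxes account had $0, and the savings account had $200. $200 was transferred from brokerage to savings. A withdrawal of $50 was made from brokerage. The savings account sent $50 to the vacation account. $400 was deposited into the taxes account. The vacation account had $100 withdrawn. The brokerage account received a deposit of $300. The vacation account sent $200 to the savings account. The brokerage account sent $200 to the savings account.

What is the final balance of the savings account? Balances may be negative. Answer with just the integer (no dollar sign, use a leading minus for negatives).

Tracking account balances step by step:
Start: vacation=900, brokerage=600, taxes=0, savings=200
Event 1 (transfer 200 brokerage -> savings): brokerage: 600 - 200 = 400, savings: 200 + 200 = 400. Balances: vacation=900, brokerage=400, taxes=0, savings=400
Event 2 (withdraw 50 from brokerage): brokerage: 400 - 50 = 350. Balances: vacation=900, brokerage=350, taxes=0, savings=400
Event 3 (transfer 50 savings -> vacation): savings: 400 - 50 = 350, vacation: 900 + 50 = 950. Balances: vacation=950, brokerage=350, taxes=0, savings=350
Event 4 (deposit 400 to taxes): taxes: 0 + 400 = 400. Balances: vacation=950, brokerage=350, taxes=400, savings=350
Event 5 (withdraw 100 from vacation): vacation: 950 - 100 = 850. Balances: vacation=850, brokerage=350, taxes=400, savings=350
Event 6 (deposit 300 to brokerage): brokerage: 350 + 300 = 650. Balances: vacation=850, brokerage=650, taxes=400, savings=350
Event 7 (transfer 200 vacation -> savings): vacation: 850 - 200 = 650, savings: 350 + 200 = 550. Balances: vacation=650, brokerage=650, taxes=400, savings=550
Event 8 (transfer 200 brokerage -> savings): brokerage: 650 - 200 = 450, savings: 550 + 200 = 750. Balances: vacation=650, brokerage=450, taxes=400, savings=750

Final balance of savings: 750

Answer: 750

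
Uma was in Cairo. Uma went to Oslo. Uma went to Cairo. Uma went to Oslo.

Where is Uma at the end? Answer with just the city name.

Tracking Uma's location:
Start: Uma is in Cairo.
After move 1: Cairo -> Oslo. Uma is in Oslo.
After move 2: Oslo -> Cairo. Uma is in Cairo.
After move 3: Cairo -> Oslo. Uma is in Oslo.

Answer: Oslo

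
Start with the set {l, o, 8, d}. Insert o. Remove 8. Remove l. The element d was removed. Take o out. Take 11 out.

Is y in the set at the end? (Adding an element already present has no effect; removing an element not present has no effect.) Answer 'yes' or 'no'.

Tracking the set through each operation:
Start: {8, d, l, o}
Event 1 (add o): already present, no change. Set: {8, d, l, o}
Event 2 (remove 8): removed. Set: {d, l, o}
Event 3 (remove l): removed. Set: {d, o}
Event 4 (remove d): removed. Set: {o}
Event 5 (remove o): removed. Set: {}
Event 6 (remove 11): not present, no change. Set: {}

Final set: {} (size 0)
y is NOT in the final set.

Answer: no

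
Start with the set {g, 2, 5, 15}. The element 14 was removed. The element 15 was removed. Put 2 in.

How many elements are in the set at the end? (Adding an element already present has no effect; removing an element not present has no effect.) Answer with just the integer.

Tracking the set through each operation:
Start: {15, 2, 5, g}
Event 1 (remove 14): not present, no change. Set: {15, 2, 5, g}
Event 2 (remove 15): removed. Set: {2, 5, g}
Event 3 (add 2): already present, no change. Set: {2, 5, g}

Final set: {2, 5, g} (size 3)

Answer: 3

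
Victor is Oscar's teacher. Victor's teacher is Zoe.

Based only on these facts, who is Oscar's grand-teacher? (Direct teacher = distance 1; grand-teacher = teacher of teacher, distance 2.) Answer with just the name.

Reconstructing the teacher chain from the given facts:
  Zoe -> Victor -> Oscar
(each arrow means 'teacher of the next')
Positions in the chain (0 = top):
  position of Zoe: 0
  position of Victor: 1
  position of Oscar: 2

Oscar is at position 2; the grand-teacher is 2 steps up the chain, i.e. position 0: Zoe.

Answer: Zoe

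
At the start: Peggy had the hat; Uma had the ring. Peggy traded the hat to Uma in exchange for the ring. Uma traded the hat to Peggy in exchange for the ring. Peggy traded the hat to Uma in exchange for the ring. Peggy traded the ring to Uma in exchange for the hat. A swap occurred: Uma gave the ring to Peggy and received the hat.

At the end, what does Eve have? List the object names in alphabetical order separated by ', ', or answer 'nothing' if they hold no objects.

Tracking all object holders:
Start: hat:Peggy, ring:Uma
Event 1 (swap hat<->ring: now hat:Uma, ring:Peggy). State: hat:Uma, ring:Peggy
Event 2 (swap hat<->ring: now hat:Peggy, ring:Uma). State: hat:Peggy, ring:Uma
Event 3 (swap hat<->ring: now hat:Uma, ring:Peggy). State: hat:Uma, ring:Peggy
Event 4 (swap ring<->hat: now ring:Uma, hat:Peggy). State: hat:Peggy, ring:Uma
Event 5 (swap ring<->hat: now ring:Peggy, hat:Uma). State: hat:Uma, ring:Peggy

Final state: hat:Uma, ring:Peggy
Eve holds: (nothing).

Answer: nothing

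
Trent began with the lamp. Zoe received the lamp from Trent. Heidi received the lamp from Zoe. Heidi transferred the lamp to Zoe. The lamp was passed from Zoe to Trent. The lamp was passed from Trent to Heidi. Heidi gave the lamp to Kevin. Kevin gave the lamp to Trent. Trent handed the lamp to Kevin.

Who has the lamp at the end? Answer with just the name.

Tracking the lamp through each event:
Start: Trent has the lamp.
After event 1: Zoe has the lamp.
After event 2: Heidi has the lamp.
After event 3: Zoe has the lamp.
After event 4: Trent has the lamp.
After event 5: Heidi has the lamp.
After event 6: Kevin has the lamp.
After event 7: Trent has the lamp.
After event 8: Kevin has the lamp.

Answer: Kevin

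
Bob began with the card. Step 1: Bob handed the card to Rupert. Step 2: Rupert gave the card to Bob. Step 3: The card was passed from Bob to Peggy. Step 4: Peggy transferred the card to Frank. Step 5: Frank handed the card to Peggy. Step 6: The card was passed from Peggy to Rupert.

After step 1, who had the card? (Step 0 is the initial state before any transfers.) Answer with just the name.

Answer: Rupert

Derivation:
Tracking the card holder through step 1:
After step 0 (start): Bob
After step 1: Rupert

At step 1, the holder is Rupert.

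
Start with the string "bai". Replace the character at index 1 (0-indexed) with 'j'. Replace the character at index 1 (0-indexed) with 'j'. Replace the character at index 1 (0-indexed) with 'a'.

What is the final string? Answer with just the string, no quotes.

Answer: bai

Derivation:
Applying each edit step by step:
Start: "bai"
Op 1 (replace idx 1: 'a' -> 'j'): "bai" -> "bji"
Op 2 (replace idx 1: 'j' -> 'j'): "bji" -> "bji"
Op 3 (replace idx 1: 'j' -> 'a'): "bji" -> "bai"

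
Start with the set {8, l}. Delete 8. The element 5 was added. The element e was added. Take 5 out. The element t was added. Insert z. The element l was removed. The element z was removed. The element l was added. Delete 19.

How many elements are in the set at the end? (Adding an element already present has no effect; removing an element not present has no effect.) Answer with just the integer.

Answer: 3

Derivation:
Tracking the set through each operation:
Start: {8, l}
Event 1 (remove 8): removed. Set: {l}
Event 2 (add 5): added. Set: {5, l}
Event 3 (add e): added. Set: {5, e, l}
Event 4 (remove 5): removed. Set: {e, l}
Event 5 (add t): added. Set: {e, l, t}
Event 6 (add z): added. Set: {e, l, t, z}
Event 7 (remove l): removed. Set: {e, t, z}
Event 8 (remove z): removed. Set: {e, t}
Event 9 (add l): added. Set: {e, l, t}
Event 10 (remove 19): not present, no change. Set: {e, l, t}

Final set: {e, l, t} (size 3)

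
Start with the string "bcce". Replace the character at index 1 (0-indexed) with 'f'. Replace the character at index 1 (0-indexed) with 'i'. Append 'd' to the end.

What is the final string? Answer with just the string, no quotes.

Applying each edit step by step:
Start: "bcce"
Op 1 (replace idx 1: 'c' -> 'f'): "bcce" -> "bfce"
Op 2 (replace idx 1: 'f' -> 'i'): "bfce" -> "bice"
Op 3 (append 'd'): "bice" -> "biced"

Answer: biced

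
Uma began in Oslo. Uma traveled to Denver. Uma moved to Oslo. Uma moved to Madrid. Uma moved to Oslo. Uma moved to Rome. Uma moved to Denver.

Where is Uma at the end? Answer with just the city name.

Answer: Denver

Derivation:
Tracking Uma's location:
Start: Uma is in Oslo.
After move 1: Oslo -> Denver. Uma is in Denver.
After move 2: Denver -> Oslo. Uma is in Oslo.
After move 3: Oslo -> Madrid. Uma is in Madrid.
After move 4: Madrid -> Oslo. Uma is in Oslo.
After move 5: Oslo -> Rome. Uma is in Rome.
After move 6: Rome -> Denver. Uma is in Denver.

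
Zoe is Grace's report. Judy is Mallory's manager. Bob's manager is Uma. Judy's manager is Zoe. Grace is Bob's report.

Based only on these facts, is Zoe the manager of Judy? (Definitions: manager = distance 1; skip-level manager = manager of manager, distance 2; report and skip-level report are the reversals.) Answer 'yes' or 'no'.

Reconstructing the manager chain from the given facts:
  Uma -> Bob -> Grace -> Zoe -> Judy -> Mallory
(each arrow means 'manager of the next')
Positions in the chain (0 = top):
  position of Uma: 0
  position of Bob: 1
  position of Grace: 2
  position of Zoe: 3
  position of Judy: 4
  position of Mallory: 5

Zoe is at position 3, Judy is at position 4; signed distance (j - i) = 1.
'manager' requires j - i = 1. Actual distance is 1, so the relation HOLDS.

Answer: yes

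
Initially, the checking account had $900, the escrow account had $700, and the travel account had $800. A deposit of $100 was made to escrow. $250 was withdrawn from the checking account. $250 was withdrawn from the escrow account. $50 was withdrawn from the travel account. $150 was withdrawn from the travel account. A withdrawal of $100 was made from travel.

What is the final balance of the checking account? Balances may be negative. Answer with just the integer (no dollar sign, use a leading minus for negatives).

Tracking account balances step by step:
Start: checking=900, escrow=700, travel=800
Event 1 (deposit 100 to escrow): escrow: 700 + 100 = 800. Balances: checking=900, escrow=800, travel=800
Event 2 (withdraw 250 from checking): checking: 900 - 250 = 650. Balances: checking=650, escrow=800, travel=800
Event 3 (withdraw 250 from escrow): escrow: 800 - 250 = 550. Balances: checking=650, escrow=550, travel=800
Event 4 (withdraw 50 from travel): travel: 800 - 50 = 750. Balances: checking=650, escrow=550, travel=750
Event 5 (withdraw 150 from travel): travel: 750 - 150 = 600. Balances: checking=650, escrow=550, travel=600
Event 6 (withdraw 100 from travel): travel: 600 - 100 = 500. Balances: checking=650, escrow=550, travel=500

Final balance of checking: 650

Answer: 650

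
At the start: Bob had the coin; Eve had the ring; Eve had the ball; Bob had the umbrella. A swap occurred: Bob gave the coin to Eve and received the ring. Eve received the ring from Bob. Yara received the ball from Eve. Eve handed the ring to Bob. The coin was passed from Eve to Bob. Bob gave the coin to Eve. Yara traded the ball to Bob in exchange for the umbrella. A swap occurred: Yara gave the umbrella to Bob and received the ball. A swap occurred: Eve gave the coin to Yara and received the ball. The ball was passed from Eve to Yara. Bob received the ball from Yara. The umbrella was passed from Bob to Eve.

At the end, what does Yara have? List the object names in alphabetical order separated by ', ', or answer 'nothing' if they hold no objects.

Tracking all object holders:
Start: coin:Bob, ring:Eve, ball:Eve, umbrella:Bob
Event 1 (swap coin<->ring: now coin:Eve, ring:Bob). State: coin:Eve, ring:Bob, ball:Eve, umbrella:Bob
Event 2 (give ring: Bob -> Eve). State: coin:Eve, ring:Eve, ball:Eve, umbrella:Bob
Event 3 (give ball: Eve -> Yara). State: coin:Eve, ring:Eve, ball:Yara, umbrella:Bob
Event 4 (give ring: Eve -> Bob). State: coin:Eve, ring:Bob, ball:Yara, umbrella:Bob
Event 5 (give coin: Eve -> Bob). State: coin:Bob, ring:Bob, ball:Yara, umbrella:Bob
Event 6 (give coin: Bob -> Eve). State: coin:Eve, ring:Bob, ball:Yara, umbrella:Bob
Event 7 (swap ball<->umbrella: now ball:Bob, umbrella:Yara). State: coin:Eve, ring:Bob, ball:Bob, umbrella:Yara
Event 8 (swap umbrella<->ball: now umbrella:Bob, ball:Yara). State: coin:Eve, ring:Bob, ball:Yara, umbrella:Bob
Event 9 (swap coin<->ball: now coin:Yara, ball:Eve). State: coin:Yara, ring:Bob, ball:Eve, umbrella:Bob
Event 10 (give ball: Eve -> Yara). State: coin:Yara, ring:Bob, ball:Yara, umbrella:Bob
Event 11 (give ball: Yara -> Bob). State: coin:Yara, ring:Bob, ball:Bob, umbrella:Bob
Event 12 (give umbrella: Bob -> Eve). State: coin:Yara, ring:Bob, ball:Bob, umbrella:Eve

Final state: coin:Yara, ring:Bob, ball:Bob, umbrella:Eve
Yara holds: coin.

Answer: coin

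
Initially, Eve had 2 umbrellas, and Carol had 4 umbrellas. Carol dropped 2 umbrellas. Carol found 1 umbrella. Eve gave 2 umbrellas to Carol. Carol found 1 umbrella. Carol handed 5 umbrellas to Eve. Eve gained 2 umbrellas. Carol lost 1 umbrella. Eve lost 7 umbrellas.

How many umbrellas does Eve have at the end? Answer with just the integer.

Tracking counts step by step:
Start: Eve=2, Carol=4
Event 1 (Carol -2): Carol: 4 -> 2. State: Eve=2, Carol=2
Event 2 (Carol +1): Carol: 2 -> 3. State: Eve=2, Carol=3
Event 3 (Eve -> Carol, 2): Eve: 2 -> 0, Carol: 3 -> 5. State: Eve=0, Carol=5
Event 4 (Carol +1): Carol: 5 -> 6. State: Eve=0, Carol=6
Event 5 (Carol -> Eve, 5): Carol: 6 -> 1, Eve: 0 -> 5. State: Eve=5, Carol=1
Event 6 (Eve +2): Eve: 5 -> 7. State: Eve=7, Carol=1
Event 7 (Carol -1): Carol: 1 -> 0. State: Eve=7, Carol=0
Event 8 (Eve -7): Eve: 7 -> 0. State: Eve=0, Carol=0

Eve's final count: 0

Answer: 0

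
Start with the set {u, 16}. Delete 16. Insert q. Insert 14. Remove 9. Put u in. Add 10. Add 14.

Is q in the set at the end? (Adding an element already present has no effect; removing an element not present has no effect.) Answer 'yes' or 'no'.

Tracking the set through each operation:
Start: {16, u}
Event 1 (remove 16): removed. Set: {u}
Event 2 (add q): added. Set: {q, u}
Event 3 (add 14): added. Set: {14, q, u}
Event 4 (remove 9): not present, no change. Set: {14, q, u}
Event 5 (add u): already present, no change. Set: {14, q, u}
Event 6 (add 10): added. Set: {10, 14, q, u}
Event 7 (add 14): already present, no change. Set: {10, 14, q, u}

Final set: {10, 14, q, u} (size 4)
q is in the final set.

Answer: yes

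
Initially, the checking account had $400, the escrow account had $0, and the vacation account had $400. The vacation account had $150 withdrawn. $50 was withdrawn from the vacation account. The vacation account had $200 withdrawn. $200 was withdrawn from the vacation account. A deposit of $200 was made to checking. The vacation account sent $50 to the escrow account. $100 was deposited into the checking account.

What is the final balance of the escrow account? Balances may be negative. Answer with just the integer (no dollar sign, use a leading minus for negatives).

Tracking account balances step by step:
Start: checking=400, escrow=0, vacation=400
Event 1 (withdraw 150 from vacation): vacation: 400 - 150 = 250. Balances: checking=400, escrow=0, vacation=250
Event 2 (withdraw 50 from vacation): vacation: 250 - 50 = 200. Balances: checking=400, escrow=0, vacation=200
Event 3 (withdraw 200 from vacation): vacation: 200 - 200 = 0. Balances: checking=400, escrow=0, vacation=0
Event 4 (withdraw 200 from vacation): vacation: 0 - 200 = -200. Balances: checking=400, escrow=0, vacation=-200
Event 5 (deposit 200 to checking): checking: 400 + 200 = 600. Balances: checking=600, escrow=0, vacation=-200
Event 6 (transfer 50 vacation -> escrow): vacation: -200 - 50 = -250, escrow: 0 + 50 = 50. Balances: checking=600, escrow=50, vacation=-250
Event 7 (deposit 100 to checking): checking: 600 + 100 = 700. Balances: checking=700, escrow=50, vacation=-250

Final balance of escrow: 50

Answer: 50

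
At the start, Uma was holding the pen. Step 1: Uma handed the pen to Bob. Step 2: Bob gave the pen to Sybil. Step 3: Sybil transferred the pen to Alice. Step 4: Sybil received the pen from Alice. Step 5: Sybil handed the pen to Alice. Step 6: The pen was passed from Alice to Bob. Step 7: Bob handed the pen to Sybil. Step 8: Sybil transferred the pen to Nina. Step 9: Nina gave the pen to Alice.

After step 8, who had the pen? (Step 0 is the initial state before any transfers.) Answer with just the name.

Answer: Nina

Derivation:
Tracking the pen holder through step 8:
After step 0 (start): Uma
After step 1: Bob
After step 2: Sybil
After step 3: Alice
After step 4: Sybil
After step 5: Alice
After step 6: Bob
After step 7: Sybil
After step 8: Nina

At step 8, the holder is Nina.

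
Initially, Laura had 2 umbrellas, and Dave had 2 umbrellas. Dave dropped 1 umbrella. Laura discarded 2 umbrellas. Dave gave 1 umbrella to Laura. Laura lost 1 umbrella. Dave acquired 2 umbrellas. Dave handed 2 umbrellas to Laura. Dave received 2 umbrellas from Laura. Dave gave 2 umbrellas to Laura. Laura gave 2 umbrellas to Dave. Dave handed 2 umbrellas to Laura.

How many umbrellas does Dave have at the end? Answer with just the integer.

Tracking counts step by step:
Start: Laura=2, Dave=2
Event 1 (Dave -1): Dave: 2 -> 1. State: Laura=2, Dave=1
Event 2 (Laura -2): Laura: 2 -> 0. State: Laura=0, Dave=1
Event 3 (Dave -> Laura, 1): Dave: 1 -> 0, Laura: 0 -> 1. State: Laura=1, Dave=0
Event 4 (Laura -1): Laura: 1 -> 0. State: Laura=0, Dave=0
Event 5 (Dave +2): Dave: 0 -> 2. State: Laura=0, Dave=2
Event 6 (Dave -> Laura, 2): Dave: 2 -> 0, Laura: 0 -> 2. State: Laura=2, Dave=0
Event 7 (Laura -> Dave, 2): Laura: 2 -> 0, Dave: 0 -> 2. State: Laura=0, Dave=2
Event 8 (Dave -> Laura, 2): Dave: 2 -> 0, Laura: 0 -> 2. State: Laura=2, Dave=0
Event 9 (Laura -> Dave, 2): Laura: 2 -> 0, Dave: 0 -> 2. State: Laura=0, Dave=2
Event 10 (Dave -> Laura, 2): Dave: 2 -> 0, Laura: 0 -> 2. State: Laura=2, Dave=0

Dave's final count: 0

Answer: 0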